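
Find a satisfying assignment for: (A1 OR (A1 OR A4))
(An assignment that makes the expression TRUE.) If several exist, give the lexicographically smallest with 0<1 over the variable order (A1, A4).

A1=0, A4=1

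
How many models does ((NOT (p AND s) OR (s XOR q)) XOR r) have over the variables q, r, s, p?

Satisfying assignments: (0,0,0,0), (0,0,0,1), (0,0,1,0), (0,0,1,1), (1,0,0,0), (1,0,0,1), (1,0,1,0), (1,1,1,1)
Count: 8 out of 16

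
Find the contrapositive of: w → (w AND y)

Contrapositive: NOT (w AND y) → NOT w
Note: A statement and its contrapositive are logically equivalent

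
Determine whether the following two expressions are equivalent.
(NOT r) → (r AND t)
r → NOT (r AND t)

No, Inverse is not equivalent to original (counterexample: r=0, t=0)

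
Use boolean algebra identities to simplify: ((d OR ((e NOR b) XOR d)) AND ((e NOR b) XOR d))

By absorption (E AND (E OR v) = E):
= ((e NOR b) XOR d)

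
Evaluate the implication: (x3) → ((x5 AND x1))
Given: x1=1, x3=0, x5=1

Antecedent (x3) = 0; consequent ((x5 AND x1)) = 1.
0 → 1 = 1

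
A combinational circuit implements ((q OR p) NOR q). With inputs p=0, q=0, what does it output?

Substituting: ((0 OR 0) NOR 0)
= 1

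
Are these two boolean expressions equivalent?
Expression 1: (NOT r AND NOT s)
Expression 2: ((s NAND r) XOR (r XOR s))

Yes, they are equivalent — the two output columns agree on all 4 assignments:
r | s | Expression 1 | Expression 2
-----------------------------------
0 | 0 | 1 | 1
0 | 1 | 0 | 0
1 | 0 | 0 | 0
1 | 1 | 0 | 0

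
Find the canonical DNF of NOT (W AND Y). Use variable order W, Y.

(NOT W AND NOT Y) OR (NOT W AND Y) OR (W AND NOT Y)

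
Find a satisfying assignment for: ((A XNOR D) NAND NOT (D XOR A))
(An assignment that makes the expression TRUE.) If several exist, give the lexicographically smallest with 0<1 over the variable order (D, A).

D=0, A=1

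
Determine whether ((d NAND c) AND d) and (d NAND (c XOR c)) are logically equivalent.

No. Counterexample: with c=0, d=0, Expression 1 = 0 but Expression 2 = 1.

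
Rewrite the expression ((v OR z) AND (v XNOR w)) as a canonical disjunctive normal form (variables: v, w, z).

(NOT v AND NOT w AND z) OR (v AND w AND NOT z) OR (v AND w AND z)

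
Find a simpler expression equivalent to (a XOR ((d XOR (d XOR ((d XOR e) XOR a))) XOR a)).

By XOR self-cancellation ((E XOR v) XOR v = E) then XOR self-cancellation ((E XOR v) XOR v = E):
= ((d XOR e) XOR a)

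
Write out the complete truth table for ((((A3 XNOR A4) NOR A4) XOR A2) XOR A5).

A2 | A4 | A3 | A5 | Output
--------------------------
0 | 0 | 0 | 0 | 0
0 | 0 | 0 | 1 | 1
0 | 0 | 1 | 0 | 1
0 | 0 | 1 | 1 | 0
0 | 1 | 0 | 0 | 0
0 | 1 | 0 | 1 | 1
0 | 1 | 1 | 0 | 0
0 | 1 | 1 | 1 | 1
1 | 0 | 0 | 0 | 1
1 | 0 | 0 | 1 | 0
1 | 0 | 1 | 0 | 0
1 | 0 | 1 | 1 | 1
1 | 1 | 0 | 0 | 1
1 | 1 | 0 | 1 | 0
1 | 1 | 1 | 0 | 1
1 | 1 | 1 | 1 | 0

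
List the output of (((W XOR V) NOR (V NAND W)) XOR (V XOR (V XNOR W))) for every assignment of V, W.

V | W | Output
--------------
0 | 0 | 1
0 | 1 | 0
1 | 0 | 1
1 | 1 | 1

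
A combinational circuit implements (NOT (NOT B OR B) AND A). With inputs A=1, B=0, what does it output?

Substituting: (NOT (NOT 0 OR 0) AND 1)
= 0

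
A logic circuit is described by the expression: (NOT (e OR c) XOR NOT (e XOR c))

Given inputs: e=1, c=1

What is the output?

Substituting: (NOT (1 OR 1) XOR NOT (1 XOR 1))
= 1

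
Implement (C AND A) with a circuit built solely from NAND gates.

((C NAND A) NAND (C NAND A))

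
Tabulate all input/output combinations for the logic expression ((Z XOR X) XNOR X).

X | Z | Output
--------------
0 | 0 | 1
0 | 1 | 0
1 | 0 | 1
1 | 1 | 0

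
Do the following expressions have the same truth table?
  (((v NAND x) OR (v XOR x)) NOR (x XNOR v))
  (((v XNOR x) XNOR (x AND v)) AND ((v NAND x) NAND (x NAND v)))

No. Counterexample: with x=1, v=1, Expression 1 = 0 but Expression 2 = 1.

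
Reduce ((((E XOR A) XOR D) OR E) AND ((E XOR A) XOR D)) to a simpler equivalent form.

By absorption (E AND (E OR v) = E):
= ((E XOR A) XOR D)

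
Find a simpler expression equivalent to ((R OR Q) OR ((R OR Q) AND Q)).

By absorption (E OR (E AND v) = E):
= (R OR Q)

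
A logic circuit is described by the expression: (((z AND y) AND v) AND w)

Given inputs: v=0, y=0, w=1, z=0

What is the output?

Substituting: (((0 AND 0) AND 0) AND 1)
= 0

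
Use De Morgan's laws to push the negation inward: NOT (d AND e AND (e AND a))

NOT d OR NOT e OR NOT (e AND a)
De Morgan's: NOT(AND of terms) = OR of negations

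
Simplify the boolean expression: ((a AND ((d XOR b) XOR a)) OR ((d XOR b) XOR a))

By absorption (E OR (E AND v) = E):
= ((d XOR b) XOR a)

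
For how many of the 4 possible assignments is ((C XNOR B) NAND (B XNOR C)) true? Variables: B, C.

Satisfying assignments: (0,1), (1,0)
Count: 2 out of 4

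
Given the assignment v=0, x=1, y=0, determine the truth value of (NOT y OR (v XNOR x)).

Substituting: (NOT 0 OR (0 XNOR 1))
= 1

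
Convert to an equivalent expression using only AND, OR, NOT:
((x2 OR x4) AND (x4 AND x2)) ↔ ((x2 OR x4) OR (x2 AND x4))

(((x2 OR x4) AND (x4 AND x2)) AND ((x2 OR x4) OR (x2 AND x4))) OR (NOT ((x2 OR x4) AND (x4 AND x2)) AND NOT ((x2 OR x4) OR (x2 AND x4)))
(Biconditional = both true or both false)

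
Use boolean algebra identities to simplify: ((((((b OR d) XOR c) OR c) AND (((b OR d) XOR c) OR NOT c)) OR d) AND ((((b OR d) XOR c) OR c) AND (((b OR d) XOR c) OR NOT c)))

By absorption (E AND (E OR v) = E) then distribution ((E OR v) AND (E OR NOT v) = E):
= ((b OR d) XOR c)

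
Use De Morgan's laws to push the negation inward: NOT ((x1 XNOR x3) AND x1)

NOT (x1 XNOR x3) OR NOT x1
De Morgan's: NOT(AND of terms) = OR of negations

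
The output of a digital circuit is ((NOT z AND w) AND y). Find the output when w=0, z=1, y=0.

Substituting: ((NOT 1 AND 0) AND 0)
= 0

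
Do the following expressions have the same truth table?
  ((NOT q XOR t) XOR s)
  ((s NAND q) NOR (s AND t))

No. Counterexample: with t=0, q=0, s=0, Expression 1 = 1 but Expression 2 = 0.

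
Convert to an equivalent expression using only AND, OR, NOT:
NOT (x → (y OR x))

x AND NOT (y OR x)
(Negated implication: NOT(A → B) = A AND NOT B)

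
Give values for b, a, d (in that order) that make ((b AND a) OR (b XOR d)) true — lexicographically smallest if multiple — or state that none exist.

b=0, a=0, d=1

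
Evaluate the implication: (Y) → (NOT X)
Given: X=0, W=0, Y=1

Antecedent (Y) = 1; consequent (NOT X) = 1.
1 → 1 = 1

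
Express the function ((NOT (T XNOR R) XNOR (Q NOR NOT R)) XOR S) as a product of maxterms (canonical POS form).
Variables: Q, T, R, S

ΠM(1, 3, 4, 6, 9, 10, 12, 15) = (Q OR T OR R OR NOT S) AND (Q OR T OR NOT R OR NOT S) AND (Q OR NOT T OR R OR S) AND (Q OR NOT T OR NOT R OR S) AND (NOT Q OR T OR R OR NOT S) AND (NOT Q OR T OR NOT R OR S) AND (NOT Q OR NOT T OR R OR S) AND (NOT Q OR NOT T OR NOT R OR NOT S)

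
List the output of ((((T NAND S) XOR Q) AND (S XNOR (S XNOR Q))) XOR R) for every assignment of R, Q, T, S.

R | Q | T | S | Output
----------------------
0 | 0 | 0 | 0 | 0
0 | 0 | 0 | 1 | 0
0 | 0 | 1 | 0 | 0
0 | 0 | 1 | 1 | 0
0 | 1 | 0 | 0 | 0
0 | 1 | 0 | 1 | 0
0 | 1 | 1 | 0 | 0
0 | 1 | 1 | 1 | 1
1 | 0 | 0 | 0 | 1
1 | 0 | 0 | 1 | 1
1 | 0 | 1 | 0 | 1
1 | 0 | 1 | 1 | 1
1 | 1 | 0 | 0 | 1
1 | 1 | 0 | 1 | 1
1 | 1 | 1 | 0 | 1
1 | 1 | 1 | 1 | 0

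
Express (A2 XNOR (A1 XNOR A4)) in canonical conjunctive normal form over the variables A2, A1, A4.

(A2 OR A1 OR A4) AND (A2 OR NOT A1 OR NOT A4) AND (NOT A2 OR A1 OR NOT A4) AND (NOT A2 OR NOT A1 OR A4)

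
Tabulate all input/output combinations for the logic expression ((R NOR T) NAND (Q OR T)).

T | Q | R | Output
------------------
0 | 0 | 0 | 1
0 | 0 | 1 | 1
0 | 1 | 0 | 0
0 | 1 | 1 | 1
1 | 0 | 0 | 1
1 | 0 | 1 | 1
1 | 1 | 0 | 1
1 | 1 | 1 | 1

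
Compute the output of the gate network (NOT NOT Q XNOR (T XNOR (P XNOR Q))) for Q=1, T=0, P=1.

Substituting: (NOT NOT 1 XNOR (0 XNOR (1 XNOR 1)))
= 0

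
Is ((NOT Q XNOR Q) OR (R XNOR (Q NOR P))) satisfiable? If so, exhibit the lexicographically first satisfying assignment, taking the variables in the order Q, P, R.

Q=0, P=0, R=1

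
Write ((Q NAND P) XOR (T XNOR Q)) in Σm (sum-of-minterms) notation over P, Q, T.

Σm(1, 2, 5, 7) = (NOT P AND NOT Q AND T) OR (NOT P AND Q AND NOT T) OR (P AND NOT Q AND T) OR (P AND Q AND T)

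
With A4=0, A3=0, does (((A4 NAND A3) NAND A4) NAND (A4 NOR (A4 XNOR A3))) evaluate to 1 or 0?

Substituting: (((0 NAND 0) NAND 0) NAND (0 NOR (0 XNOR 0)))
= 1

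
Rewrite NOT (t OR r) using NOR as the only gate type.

(((t NOR r) NOR (t NOR r)) NOR ((t NOR r) NOR (t NOR r)))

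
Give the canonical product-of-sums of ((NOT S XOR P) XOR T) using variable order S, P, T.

ΠM(1, 2, 4, 7) = (S OR P OR NOT T) AND (S OR NOT P OR T) AND (NOT S OR P OR T) AND (NOT S OR NOT P OR NOT T)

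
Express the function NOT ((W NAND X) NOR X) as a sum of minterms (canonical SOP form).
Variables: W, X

Σm(0, 1, 2, 3) = (NOT W AND NOT X) OR (NOT W AND X) OR (W AND NOT X) OR (W AND X)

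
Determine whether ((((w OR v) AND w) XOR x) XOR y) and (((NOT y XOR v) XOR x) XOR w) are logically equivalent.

No. Counterexample: with v=0, x=0, y=0, w=0, Expression 1 = 0 but Expression 2 = 1.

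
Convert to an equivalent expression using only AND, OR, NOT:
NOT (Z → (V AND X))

Z AND NOT (V AND X)
(Negated implication: NOT(A → B) = A AND NOT B)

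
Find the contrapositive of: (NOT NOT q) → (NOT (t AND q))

Contrapositive: (t AND q) → NOT q
Note: A statement and its contrapositive are logically equivalent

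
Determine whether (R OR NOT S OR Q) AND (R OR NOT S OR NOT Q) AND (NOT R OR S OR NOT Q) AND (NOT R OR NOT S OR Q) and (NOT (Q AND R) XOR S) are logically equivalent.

Yes, they are equivalent — the two output columns agree on all 8 assignments:
R | S | Q | Expression 1 | Expression 2
---------------------------------------
0 | 0 | 0 | 1 | 1
0 | 0 | 1 | 1 | 1
0 | 1 | 0 | 0 | 0
0 | 1 | 1 | 0 | 0
1 | 0 | 0 | 1 | 1
1 | 0 | 1 | 0 | 0
1 | 1 | 0 | 0 | 0
1 | 1 | 1 | 1 | 1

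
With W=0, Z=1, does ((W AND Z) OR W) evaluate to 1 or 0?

Substituting: ((0 AND 1) OR 0)
= 0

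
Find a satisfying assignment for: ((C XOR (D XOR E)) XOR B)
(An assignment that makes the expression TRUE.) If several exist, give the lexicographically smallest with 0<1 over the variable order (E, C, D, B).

E=0, C=0, D=0, B=1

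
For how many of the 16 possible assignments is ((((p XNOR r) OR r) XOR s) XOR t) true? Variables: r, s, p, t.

Satisfying assignments: (0,0,0,0), (0,0,1,1), (0,1,0,1), (0,1,1,0), (1,0,0,0), (1,0,1,0), (1,1,0,1), (1,1,1,1)
Count: 8 out of 16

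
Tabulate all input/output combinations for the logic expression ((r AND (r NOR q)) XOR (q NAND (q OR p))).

q | r | p | Output
------------------
0 | 0 | 0 | 1
0 | 0 | 1 | 1
0 | 1 | 0 | 1
0 | 1 | 1 | 1
1 | 0 | 0 | 0
1 | 0 | 1 | 0
1 | 1 | 0 | 0
1 | 1 | 1 | 0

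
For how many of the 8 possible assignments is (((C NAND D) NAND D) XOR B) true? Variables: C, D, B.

Satisfying assignments: (0,0,0), (0,1,1), (1,0,0), (1,1,0)
Count: 4 out of 8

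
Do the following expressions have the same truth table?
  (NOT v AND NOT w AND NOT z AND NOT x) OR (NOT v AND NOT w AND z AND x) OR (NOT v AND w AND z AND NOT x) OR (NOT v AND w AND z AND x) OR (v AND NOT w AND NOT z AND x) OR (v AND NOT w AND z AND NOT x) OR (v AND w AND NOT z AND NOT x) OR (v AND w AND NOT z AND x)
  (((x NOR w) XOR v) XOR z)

Yes, they are equivalent — the two output columns agree on all 16 assignments:
v | w | z | x | Expression 1 | Expression 2
-------------------------------------------
0 | 0 | 0 | 0 | 1 | 1
0 | 0 | 0 | 1 | 0 | 0
0 | 0 | 1 | 0 | 0 | 0
0 | 0 | 1 | 1 | 1 | 1
0 | 1 | 0 | 0 | 0 | 0
0 | 1 | 0 | 1 | 0 | 0
0 | 1 | 1 | 0 | 1 | 1
0 | 1 | 1 | 1 | 1 | 1
1 | 0 | 0 | 0 | 0 | 0
1 | 0 | 0 | 1 | 1 | 1
1 | 0 | 1 | 0 | 1 | 1
1 | 0 | 1 | 1 | 0 | 0
1 | 1 | 0 | 0 | 1 | 1
1 | 1 | 0 | 1 | 1 | 1
1 | 1 | 1 | 0 | 0 | 0
1 | 1 | 1 | 1 | 0 | 0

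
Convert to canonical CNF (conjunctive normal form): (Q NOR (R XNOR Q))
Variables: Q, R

(Q OR R) AND (NOT Q OR R) AND (NOT Q OR NOT R)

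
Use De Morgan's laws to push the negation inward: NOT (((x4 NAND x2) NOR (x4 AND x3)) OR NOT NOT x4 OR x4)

NOT ((x4 NAND x2) NOR (x4 AND x3)) AND NOT x4 AND NOT x4
De Morgan's: NOT(OR of terms) = AND of negations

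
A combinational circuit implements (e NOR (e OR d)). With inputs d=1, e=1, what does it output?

Substituting: (1 NOR (1 OR 1))
= 0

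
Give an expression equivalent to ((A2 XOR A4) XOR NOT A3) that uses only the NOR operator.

((((((((A2 NOR A4) NOR (A2 NOR A4)) NOR ((A2 NOR A4) NOR (A2 NOR A4))) NOR ((((A2 NOR A2) NOR (A4 NOR A4)) NOR ((A2 NOR A2) NOR (A4 NOR A4))) NOR (((A2 NOR A2) NOR (A4 NOR A4)) NOR ((A2 NOR A2) NOR (A4 NOR A4))))) NOR (A3 NOR A3)) NOR (((((A2 NOR A4) NOR (A2 NOR A4)) NOR ((A2 NOR A4) NOR (A2 NOR A4))) NOR ((((A2 NOR A2) NOR (A4 NOR A4)) NOR ((A2 NOR A2) NOR (A4 NOR A4))) NOR (((A2 NOR A2) NOR (A4 NOR A4)) NOR ((A2 NOR A2) NOR (A4 NOR A4))))) NOR (A3 NOR A3))) NOR ((((((A2 NOR A4) NOR (A2 NOR A4)) NOR ((A2 NOR A4) NOR (A2 NOR A4))) NOR ((((A2 NOR A2) NOR (A4 NOR A4)) NOR ((A2 NOR A2) NOR (A4 NOR A4))) NOR (((A2 NOR A2) NOR (A4 NOR A4)) NOR ((A2 NOR A2) NOR (A4 NOR A4))))) NOR (A3 NOR A3)) NOR (((((A2 NOR A4) NOR (A2 NOR A4)) NOR ((A2 NOR A4) NOR (A2 NOR A4))) NOR ((((A2 NOR A2) NOR (A4 NOR A4)) NOR ((A2 NOR A2) NOR (A4 NOR A4))) NOR (((A2 NOR A2) NOR (A4 NOR A4)) NOR ((A2 NOR A2) NOR (A4 NOR A4))))) NOR (A3 NOR A3)))) NOR ((((((((A2 NOR A4) NOR (A2 NOR A4)) NOR ((A2 NOR A4) NOR (A2 NOR A4))) NOR ((((A2 NOR A2) NOR (A4 NOR A4)) NOR ((A2 NOR A2) NOR (A4 NOR A4))) NOR (((A2 NOR A2) NOR (A4 NOR A4)) NOR ((A2 NOR A2) NOR (A4 NOR A4))))) NOR ((((A2 NOR A4) NOR (A2 NOR A4)) NOR ((A2 NOR A4) NOR (A2 NOR A4))) NOR ((((A2 NOR A2) NOR (A4 NOR A4)) NOR ((A2 NOR A2) NOR (A4 NOR A4))) NOR (((A2 NOR A2) NOR (A4 NOR A4)) NOR ((A2 NOR A2) NOR (A4 NOR A4)))))) NOR ((A3 NOR A3) NOR (A3 NOR A3))) NOR ((((((A2 NOR A4) NOR (A2 NOR A4)) NOR ((A2 NOR A4) NOR (A2 NOR A4))) NOR ((((A2 NOR A2) NOR (A4 NOR A4)) NOR ((A2 NOR A2) NOR (A4 NOR A4))) NOR (((A2 NOR A2) NOR (A4 NOR A4)) NOR ((A2 NOR A2) NOR (A4 NOR A4))))) NOR ((((A2 NOR A4) NOR (A2 NOR A4)) NOR ((A2 NOR A4) NOR (A2 NOR A4))) NOR ((((A2 NOR A2) NOR (A4 NOR A4)) NOR ((A2 NOR A2) NOR (A4 NOR A4))) NOR (((A2 NOR A2) NOR (A4 NOR A4)) NOR ((A2 NOR A2) NOR (A4 NOR A4)))))) NOR ((A3 NOR A3) NOR (A3 NOR A3)))) NOR (((((((A2 NOR A4) NOR (A2 NOR A4)) NOR ((A2 NOR A4) NOR (A2 NOR A4))) NOR ((((A2 NOR A2) NOR (A4 NOR A4)) NOR ((A2 NOR A2) NOR (A4 NOR A4))) NOR (((A2 NOR A2) NOR (A4 NOR A4)) NOR ((A2 NOR A2) NOR (A4 NOR A4))))) NOR ((((A2 NOR A4) NOR (A2 NOR A4)) NOR ((A2 NOR A4) NOR (A2 NOR A4))) NOR ((((A2 NOR A2) NOR (A4 NOR A4)) NOR ((A2 NOR A2) NOR (A4 NOR A4))) NOR (((A2 NOR A2) NOR (A4 NOR A4)) NOR ((A2 NOR A2) NOR (A4 NOR A4)))))) NOR ((A3 NOR A3) NOR (A3 NOR A3))) NOR ((((((A2 NOR A4) NOR (A2 NOR A4)) NOR ((A2 NOR A4) NOR (A2 NOR A4))) NOR ((((A2 NOR A2) NOR (A4 NOR A4)) NOR ((A2 NOR A2) NOR (A4 NOR A4))) NOR (((A2 NOR A2) NOR (A4 NOR A4)) NOR ((A2 NOR A2) NOR (A4 NOR A4))))) NOR ((((A2 NOR A4) NOR (A2 NOR A4)) NOR ((A2 NOR A4) NOR (A2 NOR A4))) NOR ((((A2 NOR A2) NOR (A4 NOR A4)) NOR ((A2 NOR A2) NOR (A4 NOR A4))) NOR (((A2 NOR A2) NOR (A4 NOR A4)) NOR ((A2 NOR A2) NOR (A4 NOR A4)))))) NOR ((A3 NOR A3) NOR (A3 NOR A3))))))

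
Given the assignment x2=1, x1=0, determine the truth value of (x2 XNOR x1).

Substituting: (1 XNOR 0)
= 0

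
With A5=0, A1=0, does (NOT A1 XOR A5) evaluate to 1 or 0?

Substituting: (NOT 0 XOR 0)
= 1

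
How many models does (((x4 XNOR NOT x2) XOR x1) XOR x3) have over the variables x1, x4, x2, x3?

Satisfying assignments: (0,0,0,1), (0,0,1,0), (0,1,0,0), (0,1,1,1), (1,0,0,0), (1,0,1,1), (1,1,0,1), (1,1,1,0)
Count: 8 out of 16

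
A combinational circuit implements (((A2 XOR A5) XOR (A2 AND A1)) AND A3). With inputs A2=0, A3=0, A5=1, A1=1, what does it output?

Substituting: (((0 XOR 1) XOR (0 AND 1)) AND 0)
= 0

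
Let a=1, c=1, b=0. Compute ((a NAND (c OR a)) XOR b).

Substituting: ((1 NAND (1 OR 1)) XOR 0)
= 0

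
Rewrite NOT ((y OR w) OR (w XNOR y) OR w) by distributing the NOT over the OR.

NOT (y OR w) AND NOT (w XNOR y) AND NOT w
De Morgan's: NOT(OR of terms) = AND of negations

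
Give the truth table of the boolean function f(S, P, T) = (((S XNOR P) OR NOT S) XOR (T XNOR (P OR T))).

S | P | T | Output
------------------
0 | 0 | 0 | 0
0 | 0 | 1 | 0
0 | 1 | 0 | 1
0 | 1 | 1 | 0
1 | 0 | 0 | 1
1 | 0 | 1 | 1
1 | 1 | 0 | 1
1 | 1 | 1 | 0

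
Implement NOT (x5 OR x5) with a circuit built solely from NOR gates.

(((x5 NOR x5) NOR (x5 NOR x5)) NOR ((x5 NOR x5) NOR (x5 NOR x5)))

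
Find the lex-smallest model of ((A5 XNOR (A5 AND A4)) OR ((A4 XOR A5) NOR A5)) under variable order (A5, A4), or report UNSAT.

A5=0, A4=0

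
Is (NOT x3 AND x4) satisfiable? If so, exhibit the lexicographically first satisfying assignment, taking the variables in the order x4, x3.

x4=1, x3=0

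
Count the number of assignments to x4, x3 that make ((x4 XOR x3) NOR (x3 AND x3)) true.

Satisfying assignments: (0,0)
Count: 1 out of 4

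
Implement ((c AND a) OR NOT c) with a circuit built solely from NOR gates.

((((c NOR c) NOR (a NOR a)) NOR (c NOR c)) NOR (((c NOR c) NOR (a NOR a)) NOR (c NOR c)))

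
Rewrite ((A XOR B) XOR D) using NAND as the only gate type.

((((A NAND (A NAND B)) NAND (B NAND (A NAND B))) NAND (((A NAND (A NAND B)) NAND (B NAND (A NAND B))) NAND D)) NAND (D NAND (((A NAND (A NAND B)) NAND (B NAND (A NAND B))) NAND D)))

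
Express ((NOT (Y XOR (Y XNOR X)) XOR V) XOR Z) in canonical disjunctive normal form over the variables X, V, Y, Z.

(NOT X AND NOT V AND NOT Y AND Z) OR (NOT X AND NOT V AND Y AND Z) OR (NOT X AND V AND NOT Y AND NOT Z) OR (NOT X AND V AND Y AND NOT Z) OR (X AND NOT V AND NOT Y AND NOT Z) OR (X AND NOT V AND Y AND NOT Z) OR (X AND V AND NOT Y AND Z) OR (X AND V AND Y AND Z)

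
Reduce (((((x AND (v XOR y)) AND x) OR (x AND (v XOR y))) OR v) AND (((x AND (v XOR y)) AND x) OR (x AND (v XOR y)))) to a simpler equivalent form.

By absorption (E AND (E OR v) = E) then absorption (E OR (E AND v) = E):
= (x AND (v XOR y))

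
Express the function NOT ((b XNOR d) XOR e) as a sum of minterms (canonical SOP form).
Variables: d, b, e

Σm(1, 2, 4, 7) = (NOT d AND NOT b AND e) OR (NOT d AND b AND NOT e) OR (d AND NOT b AND NOT e) OR (d AND b AND e)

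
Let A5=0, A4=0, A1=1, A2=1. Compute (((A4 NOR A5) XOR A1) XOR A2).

Substituting: (((0 NOR 0) XOR 1) XOR 1)
= 1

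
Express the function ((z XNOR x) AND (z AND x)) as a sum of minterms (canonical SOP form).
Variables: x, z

Σm(3) = (x AND z)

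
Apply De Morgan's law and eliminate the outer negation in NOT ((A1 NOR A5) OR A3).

NOT (A1 NOR A5) AND NOT A3
De Morgan's: NOT(OR of terms) = AND of negations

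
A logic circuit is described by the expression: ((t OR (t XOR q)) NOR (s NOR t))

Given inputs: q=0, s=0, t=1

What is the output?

Substituting: ((1 OR (1 XOR 0)) NOR (0 NOR 1))
= 0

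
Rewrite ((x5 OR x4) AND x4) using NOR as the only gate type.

((((x5 NOR x4) NOR (x5 NOR x4)) NOR ((x5 NOR x4) NOR (x5 NOR x4))) NOR (x4 NOR x4))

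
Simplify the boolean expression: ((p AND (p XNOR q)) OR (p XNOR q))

By absorption (E OR (E AND v) = E):
= (p XNOR q)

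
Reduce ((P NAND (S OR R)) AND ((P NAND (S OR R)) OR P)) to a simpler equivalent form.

By absorption (E AND (E OR v) = E):
= (P NAND (S OR R))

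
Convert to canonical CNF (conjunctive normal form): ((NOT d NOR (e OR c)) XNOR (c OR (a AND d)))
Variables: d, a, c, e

(d OR a OR NOT c OR e) AND (d OR a OR NOT c OR NOT e) AND (d OR NOT a OR NOT c OR e) AND (d OR NOT a OR NOT c OR NOT e) AND (NOT d OR a OR c OR e) AND (NOT d OR a OR NOT c OR e) AND (NOT d OR a OR NOT c OR NOT e) AND (NOT d OR NOT a OR c OR NOT e) AND (NOT d OR NOT a OR NOT c OR e) AND (NOT d OR NOT a OR NOT c OR NOT e)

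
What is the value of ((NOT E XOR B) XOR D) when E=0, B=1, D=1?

Substituting: ((NOT 0 XOR 1) XOR 1)
= 1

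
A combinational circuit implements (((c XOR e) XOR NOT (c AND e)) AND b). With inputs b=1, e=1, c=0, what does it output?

Substituting: (((0 XOR 1) XOR NOT (0 AND 1)) AND 1)
= 0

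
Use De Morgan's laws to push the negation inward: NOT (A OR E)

NOT A AND NOT E
De Morgan's: NOT(OR of terms) = AND of negations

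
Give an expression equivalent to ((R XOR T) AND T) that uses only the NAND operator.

((((R NAND (R NAND T)) NAND (T NAND (R NAND T))) NAND T) NAND (((R NAND (R NAND T)) NAND (T NAND (R NAND T))) NAND T))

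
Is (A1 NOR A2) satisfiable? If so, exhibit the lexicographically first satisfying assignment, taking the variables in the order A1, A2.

A1=0, A2=0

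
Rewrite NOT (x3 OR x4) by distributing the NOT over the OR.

NOT x3 AND NOT x4
De Morgan's: NOT(OR of terms) = AND of negations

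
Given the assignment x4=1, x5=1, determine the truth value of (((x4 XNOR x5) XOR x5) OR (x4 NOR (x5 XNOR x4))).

Substituting: (((1 XNOR 1) XOR 1) OR (1 NOR (1 XNOR 1)))
= 0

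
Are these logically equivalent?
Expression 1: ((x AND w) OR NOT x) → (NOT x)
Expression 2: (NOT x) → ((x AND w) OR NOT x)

No, Converse is not equivalent to original (counterexample: w=1, x=1)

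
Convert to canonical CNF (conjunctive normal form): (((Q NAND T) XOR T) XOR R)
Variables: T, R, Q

(T OR NOT R OR Q) AND (T OR NOT R OR NOT Q) AND (NOT T OR R OR Q) AND (NOT T OR NOT R OR NOT Q)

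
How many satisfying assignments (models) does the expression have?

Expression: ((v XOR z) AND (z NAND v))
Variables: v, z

Satisfying assignments: (0,1), (1,0)
Count: 2 out of 4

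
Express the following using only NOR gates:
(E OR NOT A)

((E NOR (A NOR A)) NOR (E NOR (A NOR A)))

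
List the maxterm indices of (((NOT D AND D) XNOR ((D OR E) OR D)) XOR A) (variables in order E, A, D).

ΠM(1, 2, 4, 5) = (E OR A OR NOT D) AND (E OR NOT A OR D) AND (NOT E OR A OR D) AND (NOT E OR A OR NOT D)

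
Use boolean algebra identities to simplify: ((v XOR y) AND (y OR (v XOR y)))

By absorption (E AND (E OR v) = E):
= (v XOR y)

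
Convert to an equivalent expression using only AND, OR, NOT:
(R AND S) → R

NOT (R AND S) OR R
(Implication elimination: A → B = NOT A OR B)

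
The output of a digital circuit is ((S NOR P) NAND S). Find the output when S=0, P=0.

Substituting: ((0 NOR 0) NAND 0)
= 1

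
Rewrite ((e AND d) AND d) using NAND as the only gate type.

((((e NAND d) NAND (e NAND d)) NAND d) NAND (((e NAND d) NAND (e NAND d)) NAND d))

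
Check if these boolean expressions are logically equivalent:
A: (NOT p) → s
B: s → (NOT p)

No, Converse is not equivalent to original (counterexample: p=0, s=0)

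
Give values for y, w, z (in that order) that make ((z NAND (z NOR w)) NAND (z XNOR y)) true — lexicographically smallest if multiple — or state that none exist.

y=0, w=0, z=1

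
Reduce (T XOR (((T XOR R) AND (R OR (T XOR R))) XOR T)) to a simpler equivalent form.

By XOR self-cancellation ((E XOR v) XOR v = E) then absorption (E AND (E OR v) = E):
= (T XOR R)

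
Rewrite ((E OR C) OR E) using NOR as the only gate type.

((((E NOR C) NOR (E NOR C)) NOR E) NOR (((E NOR C) NOR (E NOR C)) NOR E))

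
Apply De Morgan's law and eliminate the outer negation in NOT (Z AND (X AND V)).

NOT Z OR NOT (X AND V)
De Morgan's: NOT(AND of terms) = OR of negations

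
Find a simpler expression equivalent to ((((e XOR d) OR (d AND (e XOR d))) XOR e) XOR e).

By XOR self-cancellation ((E XOR v) XOR v = E) then absorption (E OR (E AND v) = E):
= (e XOR d)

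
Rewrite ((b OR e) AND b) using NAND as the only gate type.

((((b NAND b) NAND (e NAND e)) NAND b) NAND (((b NAND b) NAND (e NAND e)) NAND b))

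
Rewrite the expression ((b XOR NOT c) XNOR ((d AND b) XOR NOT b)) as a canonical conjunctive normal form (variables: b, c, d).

(b OR NOT c OR d) AND (b OR NOT c OR NOT d) AND (NOT b OR c OR NOT d) AND (NOT b OR NOT c OR d)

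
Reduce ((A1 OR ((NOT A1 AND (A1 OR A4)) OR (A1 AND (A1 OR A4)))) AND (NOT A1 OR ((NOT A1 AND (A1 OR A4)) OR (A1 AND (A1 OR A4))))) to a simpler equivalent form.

By distribution ((E OR v) AND (E OR NOT v) = E) then distribution ((E AND v) OR (E AND NOT v) = E):
= (A1 OR A4)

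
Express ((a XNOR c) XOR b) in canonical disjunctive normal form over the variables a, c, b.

(NOT a AND NOT c AND NOT b) OR (NOT a AND c AND b) OR (a AND NOT c AND b) OR (a AND c AND NOT b)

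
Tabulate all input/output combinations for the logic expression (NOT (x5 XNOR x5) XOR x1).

x1 | x5 | Output
----------------
0 | 0 | 0
0 | 1 | 0
1 | 0 | 1
1 | 1 | 1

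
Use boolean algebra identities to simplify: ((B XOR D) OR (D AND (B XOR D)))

By absorption (E OR (E AND v) = E):
= (B XOR D)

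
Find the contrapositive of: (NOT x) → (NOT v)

Contrapositive: v → x
Note: A statement and its contrapositive are logically equivalent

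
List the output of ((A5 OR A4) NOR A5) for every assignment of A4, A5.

A4 | A5 | Output
----------------
0 | 0 | 1
0 | 1 | 0
1 | 0 | 0
1 | 1 | 0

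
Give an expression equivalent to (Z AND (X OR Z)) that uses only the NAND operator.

((Z NAND ((X NAND X) NAND (Z NAND Z))) NAND (Z NAND ((X NAND X) NAND (Z NAND Z))))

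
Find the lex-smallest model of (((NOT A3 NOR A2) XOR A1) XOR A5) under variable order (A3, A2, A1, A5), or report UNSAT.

A3=0, A2=0, A1=0, A5=1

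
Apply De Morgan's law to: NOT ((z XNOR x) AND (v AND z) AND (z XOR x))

NOT (z XNOR x) OR NOT (v AND z) OR NOT (z XOR x)
De Morgan's: NOT(AND of terms) = OR of negations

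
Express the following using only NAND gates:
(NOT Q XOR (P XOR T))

(((Q NAND Q) NAND ((Q NAND Q) NAND ((P NAND (P NAND T)) NAND (T NAND (P NAND T))))) NAND (((P NAND (P NAND T)) NAND (T NAND (P NAND T))) NAND ((Q NAND Q) NAND ((P NAND (P NAND T)) NAND (T NAND (P NAND T))))))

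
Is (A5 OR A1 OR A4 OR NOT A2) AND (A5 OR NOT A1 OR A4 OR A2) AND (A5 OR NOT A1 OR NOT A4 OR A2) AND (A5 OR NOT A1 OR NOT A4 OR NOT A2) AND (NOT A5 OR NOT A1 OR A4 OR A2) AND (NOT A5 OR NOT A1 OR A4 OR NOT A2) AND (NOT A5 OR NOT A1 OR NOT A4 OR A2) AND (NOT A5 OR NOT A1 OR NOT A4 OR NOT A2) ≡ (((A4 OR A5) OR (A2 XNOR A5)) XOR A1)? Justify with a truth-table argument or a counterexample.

Yes, they are equivalent — the two output columns agree on all 16 assignments:
A5 | A1 | A4 | A2 | Expression 1 | Expression 2
-----------------------------------------------
0 | 0 | 0 | 0 | 1 | 1
0 | 0 | 0 | 1 | 0 | 0
0 | 0 | 1 | 0 | 1 | 1
0 | 0 | 1 | 1 | 1 | 1
0 | 1 | 0 | 0 | 0 | 0
0 | 1 | 0 | 1 | 1 | 1
0 | 1 | 1 | 0 | 0 | 0
0 | 1 | 1 | 1 | 0 | 0
1 | 0 | 0 | 0 | 1 | 1
1 | 0 | 0 | 1 | 1 | 1
1 | 0 | 1 | 0 | 1 | 1
1 | 0 | 1 | 1 | 1 | 1
1 | 1 | 0 | 0 | 0 | 0
1 | 1 | 0 | 1 | 0 | 0
1 | 1 | 1 | 0 | 0 | 0
1 | 1 | 1 | 1 | 0 | 0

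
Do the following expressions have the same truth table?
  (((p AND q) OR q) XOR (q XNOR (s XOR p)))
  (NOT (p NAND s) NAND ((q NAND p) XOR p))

No. Counterexample: with s=0, p=1, q=0, Expression 1 = 0 but Expression 2 = 1.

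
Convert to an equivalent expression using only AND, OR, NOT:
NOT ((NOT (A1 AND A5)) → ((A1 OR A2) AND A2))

(NOT (A1 AND A5)) AND NOT ((A1 OR A2) AND A2)
(Negated implication: NOT(A → B) = A AND NOT B)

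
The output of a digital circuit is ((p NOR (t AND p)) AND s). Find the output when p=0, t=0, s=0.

Substituting: ((0 NOR (0 AND 0)) AND 0)
= 0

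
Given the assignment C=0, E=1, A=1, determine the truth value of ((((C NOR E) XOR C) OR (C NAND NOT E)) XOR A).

Substituting: ((((0 NOR 1) XOR 0) OR (0 NAND NOT 1)) XOR 1)
= 0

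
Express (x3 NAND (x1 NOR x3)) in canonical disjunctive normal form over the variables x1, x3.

(NOT x1 AND NOT x3) OR (NOT x1 AND x3) OR (x1 AND NOT x3) OR (x1 AND x3)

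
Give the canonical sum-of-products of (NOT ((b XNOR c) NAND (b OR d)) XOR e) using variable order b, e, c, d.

Σm(1, 4, 6, 7, 10, 11, 12, 13) = (NOT b AND NOT e AND NOT c AND d) OR (NOT b AND e AND NOT c AND NOT d) OR (NOT b AND e AND c AND NOT d) OR (NOT b AND e AND c AND d) OR (b AND NOT e AND c AND NOT d) OR (b AND NOT e AND c AND d) OR (b AND e AND NOT c AND NOT d) OR (b AND e AND NOT c AND d)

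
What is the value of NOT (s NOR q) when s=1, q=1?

Substituting: NOT (1 NOR 1)
= 1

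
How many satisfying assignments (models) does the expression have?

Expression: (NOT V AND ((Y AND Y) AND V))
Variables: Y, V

No assignment satisfies the expression.
Count: 0 out of 4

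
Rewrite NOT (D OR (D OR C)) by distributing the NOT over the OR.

NOT D AND NOT (D OR C)
De Morgan's: NOT(OR of terms) = AND of negations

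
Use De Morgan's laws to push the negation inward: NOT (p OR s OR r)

NOT p AND NOT s AND NOT r
De Morgan's: NOT(OR of terms) = AND of negations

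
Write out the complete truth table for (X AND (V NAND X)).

V | X | Output
--------------
0 | 0 | 0
0 | 1 | 1
1 | 0 | 0
1 | 1 | 0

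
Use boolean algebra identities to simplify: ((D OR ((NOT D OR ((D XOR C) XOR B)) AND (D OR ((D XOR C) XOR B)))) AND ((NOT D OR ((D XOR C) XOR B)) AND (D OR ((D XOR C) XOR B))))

By absorption (E AND (E OR v) = E) then distribution ((E OR v) AND (E OR NOT v) = E):
= ((D XOR C) XOR B)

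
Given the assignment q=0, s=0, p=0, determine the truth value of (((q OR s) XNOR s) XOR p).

Substituting: (((0 OR 0) XNOR 0) XOR 0)
= 1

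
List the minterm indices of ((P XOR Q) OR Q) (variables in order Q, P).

Σm(1, 2, 3) = (NOT Q AND P) OR (Q AND NOT P) OR (Q AND P)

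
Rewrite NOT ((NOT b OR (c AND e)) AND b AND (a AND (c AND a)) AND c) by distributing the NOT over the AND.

NOT (NOT b OR (c AND e)) OR NOT b OR NOT (a AND (c AND a)) OR NOT c
De Morgan's: NOT(AND of terms) = OR of negations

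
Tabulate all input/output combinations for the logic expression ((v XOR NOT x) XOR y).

y | x | v | Output
------------------
0 | 0 | 0 | 1
0 | 0 | 1 | 0
0 | 1 | 0 | 0
0 | 1 | 1 | 1
1 | 0 | 0 | 0
1 | 0 | 1 | 1
1 | 1 | 0 | 1
1 | 1 | 1 | 0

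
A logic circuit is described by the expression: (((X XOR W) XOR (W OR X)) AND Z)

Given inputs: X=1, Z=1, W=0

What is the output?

Substituting: (((1 XOR 0) XOR (0 OR 1)) AND 1)
= 0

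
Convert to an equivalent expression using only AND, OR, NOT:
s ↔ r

(s AND r) OR (NOT s AND NOT r)
(Biconditional = both true or both false)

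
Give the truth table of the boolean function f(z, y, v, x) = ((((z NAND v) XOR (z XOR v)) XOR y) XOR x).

z | y | v | x | Output
----------------------
0 | 0 | 0 | 0 | 1
0 | 0 | 0 | 1 | 0
0 | 0 | 1 | 0 | 0
0 | 0 | 1 | 1 | 1
0 | 1 | 0 | 0 | 0
0 | 1 | 0 | 1 | 1
0 | 1 | 1 | 0 | 1
0 | 1 | 1 | 1 | 0
1 | 0 | 0 | 0 | 0
1 | 0 | 0 | 1 | 1
1 | 0 | 1 | 0 | 0
1 | 0 | 1 | 1 | 1
1 | 1 | 0 | 0 | 1
1 | 1 | 0 | 1 | 0
1 | 1 | 1 | 0 | 1
1 | 1 | 1 | 1 | 0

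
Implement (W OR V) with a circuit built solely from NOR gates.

((W NOR V) NOR (W NOR V))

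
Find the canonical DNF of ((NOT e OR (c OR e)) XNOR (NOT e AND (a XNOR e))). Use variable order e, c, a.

(NOT e AND NOT c AND NOT a) OR (NOT e AND c AND NOT a)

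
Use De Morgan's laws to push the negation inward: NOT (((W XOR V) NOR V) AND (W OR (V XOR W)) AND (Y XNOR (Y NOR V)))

NOT ((W XOR V) NOR V) OR NOT (W OR (V XOR W)) OR NOT (Y XNOR (Y NOR V))
De Morgan's: NOT(AND of terms) = OR of negations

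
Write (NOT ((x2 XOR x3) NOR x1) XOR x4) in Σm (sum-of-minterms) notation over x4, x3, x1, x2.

Σm(1, 2, 3, 4, 6, 7, 8, 13) = (NOT x4 AND NOT x3 AND NOT x1 AND x2) OR (NOT x4 AND NOT x3 AND x1 AND NOT x2) OR (NOT x4 AND NOT x3 AND x1 AND x2) OR (NOT x4 AND x3 AND NOT x1 AND NOT x2) OR (NOT x4 AND x3 AND x1 AND NOT x2) OR (NOT x4 AND x3 AND x1 AND x2) OR (x4 AND NOT x3 AND NOT x1 AND NOT x2) OR (x4 AND x3 AND NOT x1 AND x2)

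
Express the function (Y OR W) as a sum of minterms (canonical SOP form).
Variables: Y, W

Σm(1, 2, 3) = (NOT Y AND W) OR (Y AND NOT W) OR (Y AND W)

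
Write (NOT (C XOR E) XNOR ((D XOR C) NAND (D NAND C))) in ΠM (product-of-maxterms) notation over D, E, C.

ΠM(2, 3, 4, 5) = (D OR NOT E OR C) AND (D OR NOT E OR NOT C) AND (NOT D OR E OR C) AND (NOT D OR E OR NOT C)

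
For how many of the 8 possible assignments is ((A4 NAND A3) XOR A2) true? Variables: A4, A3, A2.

Satisfying assignments: (0,0,0), (0,1,0), (1,0,0), (1,1,1)
Count: 4 out of 8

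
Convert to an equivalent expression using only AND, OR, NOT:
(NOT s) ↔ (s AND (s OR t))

((NOT s) AND (s AND (s OR t))) OR (s AND NOT (s AND (s OR t)))
(Biconditional = both true or both false)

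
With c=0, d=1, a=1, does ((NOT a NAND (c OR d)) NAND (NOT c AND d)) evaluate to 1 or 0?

Substituting: ((NOT 1 NAND (0 OR 1)) NAND (NOT 0 AND 1))
= 0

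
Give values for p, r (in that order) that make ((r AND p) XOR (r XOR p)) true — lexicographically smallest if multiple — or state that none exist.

p=0, r=1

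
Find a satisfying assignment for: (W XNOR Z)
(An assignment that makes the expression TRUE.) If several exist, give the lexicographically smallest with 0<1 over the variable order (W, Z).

W=0, Z=0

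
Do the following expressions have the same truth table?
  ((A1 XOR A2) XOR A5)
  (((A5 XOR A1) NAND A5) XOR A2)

No. Counterexample: with A1=0, A2=0, A5=0, Expression 1 = 0 but Expression 2 = 1.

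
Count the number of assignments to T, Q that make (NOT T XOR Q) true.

Satisfying assignments: (0,0), (1,1)
Count: 2 out of 4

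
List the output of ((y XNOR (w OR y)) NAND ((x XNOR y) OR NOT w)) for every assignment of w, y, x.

w | y | x | Output
------------------
0 | 0 | 0 | 0
0 | 0 | 1 | 0
0 | 1 | 0 | 0
0 | 1 | 1 | 0
1 | 0 | 0 | 1
1 | 0 | 1 | 1
1 | 1 | 0 | 1
1 | 1 | 1 | 0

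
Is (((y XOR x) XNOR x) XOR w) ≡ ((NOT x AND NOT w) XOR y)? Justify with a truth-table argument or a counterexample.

No. Counterexample: with y=0, w=0, x=1, Expression 1 = 1 but Expression 2 = 0.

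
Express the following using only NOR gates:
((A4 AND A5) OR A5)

((((A4 NOR A4) NOR (A5 NOR A5)) NOR A5) NOR (((A4 NOR A4) NOR (A5 NOR A5)) NOR A5))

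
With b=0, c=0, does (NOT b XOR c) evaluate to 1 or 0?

Substituting: (NOT 0 XOR 0)
= 1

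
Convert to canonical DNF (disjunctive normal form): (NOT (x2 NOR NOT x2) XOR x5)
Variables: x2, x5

(NOT x2 AND NOT x5) OR (x2 AND NOT x5)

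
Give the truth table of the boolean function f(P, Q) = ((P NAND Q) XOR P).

P | Q | Output
--------------
0 | 0 | 1
0 | 1 | 1
1 | 0 | 0
1 | 1 | 1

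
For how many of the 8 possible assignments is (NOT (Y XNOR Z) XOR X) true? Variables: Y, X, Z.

Satisfying assignments: (0,0,1), (0,1,0), (1,0,0), (1,1,1)
Count: 4 out of 8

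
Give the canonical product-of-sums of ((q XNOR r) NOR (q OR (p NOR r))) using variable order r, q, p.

ΠM(0, 1, 2, 3, 6, 7) = (r OR q OR p) AND (r OR q OR NOT p) AND (r OR NOT q OR p) AND (r OR NOT q OR NOT p) AND (NOT r OR NOT q OR p) AND (NOT r OR NOT q OR NOT p)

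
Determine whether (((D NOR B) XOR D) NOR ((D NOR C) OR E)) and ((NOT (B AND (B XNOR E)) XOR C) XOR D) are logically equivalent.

No. Counterexample: with C=0, E=0, B=0, D=0, Expression 1 = 0 but Expression 2 = 1.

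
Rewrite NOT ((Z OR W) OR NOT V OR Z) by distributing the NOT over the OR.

NOT (Z OR W) AND V AND NOT Z
De Morgan's: NOT(OR of terms) = AND of negations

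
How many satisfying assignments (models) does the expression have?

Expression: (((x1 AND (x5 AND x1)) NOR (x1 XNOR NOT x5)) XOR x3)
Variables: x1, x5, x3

Satisfying assignments: (0,0,0), (0,1,1), (1,0,1), (1,1,1)
Count: 4 out of 8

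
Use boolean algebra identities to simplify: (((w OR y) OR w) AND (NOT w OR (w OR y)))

By distribution ((E OR v) AND (E OR NOT v) = E):
= (w OR y)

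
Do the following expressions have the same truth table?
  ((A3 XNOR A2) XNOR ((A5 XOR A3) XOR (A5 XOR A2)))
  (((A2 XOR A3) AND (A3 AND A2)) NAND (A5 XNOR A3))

No. Counterexample: with A2=0, A5=0, A3=0, Expression 1 = 0 but Expression 2 = 1.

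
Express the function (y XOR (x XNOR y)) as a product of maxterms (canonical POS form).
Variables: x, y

ΠM(2, 3) = (NOT x OR y) AND (NOT x OR NOT y)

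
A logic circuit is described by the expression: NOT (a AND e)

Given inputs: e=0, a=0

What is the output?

Substituting: NOT (0 AND 0)
= 1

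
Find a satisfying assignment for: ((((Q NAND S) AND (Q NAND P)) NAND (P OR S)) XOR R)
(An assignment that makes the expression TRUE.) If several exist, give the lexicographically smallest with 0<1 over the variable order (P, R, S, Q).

P=0, R=0, S=0, Q=0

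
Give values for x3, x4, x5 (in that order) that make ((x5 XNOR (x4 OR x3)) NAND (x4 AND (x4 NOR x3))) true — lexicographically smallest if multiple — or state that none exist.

x3=0, x4=0, x5=0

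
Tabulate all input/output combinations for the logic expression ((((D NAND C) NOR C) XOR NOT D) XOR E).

C | D | E | Output
------------------
0 | 0 | 0 | 1
0 | 0 | 1 | 0
0 | 1 | 0 | 0
0 | 1 | 1 | 1
1 | 0 | 0 | 1
1 | 0 | 1 | 0
1 | 1 | 0 | 0
1 | 1 | 1 | 1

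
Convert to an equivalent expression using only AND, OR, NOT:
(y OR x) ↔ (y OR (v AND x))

((y OR x) AND (y OR (v AND x))) OR (NOT (y OR x) AND NOT (y OR (v AND x)))
(Biconditional = both true or both false)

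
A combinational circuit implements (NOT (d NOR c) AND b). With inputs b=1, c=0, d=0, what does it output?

Substituting: (NOT (0 NOR 0) AND 1)
= 0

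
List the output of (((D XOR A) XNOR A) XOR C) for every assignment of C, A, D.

C | A | D | Output
------------------
0 | 0 | 0 | 1
0 | 0 | 1 | 0
0 | 1 | 0 | 1
0 | 1 | 1 | 0
1 | 0 | 0 | 0
1 | 0 | 1 | 1
1 | 1 | 0 | 0
1 | 1 | 1 | 1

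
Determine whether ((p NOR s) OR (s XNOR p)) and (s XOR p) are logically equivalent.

No. Counterexample: with s=0, p=0, Expression 1 = 1 but Expression 2 = 0.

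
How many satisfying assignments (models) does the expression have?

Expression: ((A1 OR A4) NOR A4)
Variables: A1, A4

Satisfying assignments: (0,0)
Count: 1 out of 4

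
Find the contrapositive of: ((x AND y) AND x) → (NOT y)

Contrapositive: y → NOT ((x AND y) AND x)
Note: A statement and its contrapositive are logically equivalent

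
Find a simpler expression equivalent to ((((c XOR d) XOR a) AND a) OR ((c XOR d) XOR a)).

By absorption (E OR (E AND v) = E):
= ((c XOR d) XOR a)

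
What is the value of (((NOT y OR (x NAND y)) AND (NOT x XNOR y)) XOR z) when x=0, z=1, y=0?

Substituting: (((NOT 0 OR (0 NAND 0)) AND (NOT 0 XNOR 0)) XOR 1)
= 1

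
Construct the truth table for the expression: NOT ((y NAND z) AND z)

y | z | Output
--------------
0 | 0 | 1
0 | 1 | 0
1 | 0 | 1
1 | 1 | 1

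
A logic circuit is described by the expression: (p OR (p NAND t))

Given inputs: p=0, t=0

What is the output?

Substituting: (0 OR (0 NAND 0))
= 1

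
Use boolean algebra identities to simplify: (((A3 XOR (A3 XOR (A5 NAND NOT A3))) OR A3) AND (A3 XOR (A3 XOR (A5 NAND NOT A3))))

By absorption (E AND (E OR v) = E) then XOR self-cancellation ((E XOR v) XOR v = E):
= (A5 NAND NOT A3)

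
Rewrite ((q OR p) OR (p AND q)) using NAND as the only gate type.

((((q NAND q) NAND (p NAND p)) NAND ((q NAND q) NAND (p NAND p))) NAND (((p NAND q) NAND (p NAND q)) NAND ((p NAND q) NAND (p NAND q))))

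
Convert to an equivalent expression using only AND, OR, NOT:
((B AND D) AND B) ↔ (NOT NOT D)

(((B AND D) AND B) AND (NOT NOT D)) OR (NOT ((B AND D) AND B) AND NOT D)
(Biconditional = both true or both false)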